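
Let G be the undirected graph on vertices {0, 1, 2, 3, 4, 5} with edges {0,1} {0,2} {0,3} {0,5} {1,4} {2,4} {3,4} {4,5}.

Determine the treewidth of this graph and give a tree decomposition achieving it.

Every bag has size at most 3, so the width is 3 − 1 = 2 and tw(G) ≤ 2. The edges 4–1–0–2–4 form a cycle, so G is not a tree and its treewidth is at least 2. The upper and lower bounds meet at 2, so that is the treewidth.

Treewidth 2.
One optimal decomposition is:
Bags: B1 = {0, 1, 4}  B2 = {0, 2, 4}  B3 = {0, 3, 4}  B4 = {0, 4, 5}
Tree: B1–B2, B2–B3, B3–B4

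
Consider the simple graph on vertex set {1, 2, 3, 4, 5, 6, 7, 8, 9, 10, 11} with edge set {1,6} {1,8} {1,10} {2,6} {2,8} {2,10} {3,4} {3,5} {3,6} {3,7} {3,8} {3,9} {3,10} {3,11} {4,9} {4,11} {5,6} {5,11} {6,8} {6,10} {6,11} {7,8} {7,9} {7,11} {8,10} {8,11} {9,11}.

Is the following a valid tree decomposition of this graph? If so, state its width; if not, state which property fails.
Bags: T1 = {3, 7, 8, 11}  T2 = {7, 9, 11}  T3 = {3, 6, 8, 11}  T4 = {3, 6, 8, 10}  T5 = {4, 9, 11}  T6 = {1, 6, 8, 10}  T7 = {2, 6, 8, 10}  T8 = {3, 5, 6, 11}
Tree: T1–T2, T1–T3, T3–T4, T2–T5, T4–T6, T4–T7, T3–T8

No — edge (3,9) lies in no bag.

A tree decomposition must satisfy three properties: every vertex lies in some bag; for every edge, both endpoints lie together in some bag; and for every vertex, the bags containing it form a connected subtree. Here edge (3,9) lies in no bag, so the decomposition is invalid.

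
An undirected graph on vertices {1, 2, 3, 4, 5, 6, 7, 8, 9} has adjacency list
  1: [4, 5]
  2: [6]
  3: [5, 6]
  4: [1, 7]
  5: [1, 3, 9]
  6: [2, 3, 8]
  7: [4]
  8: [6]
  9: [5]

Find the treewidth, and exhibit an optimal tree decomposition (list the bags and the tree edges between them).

Every bag has size at most 2, so the width is 2 − 1 = 1 and tw(G) ≤ 1. Any graph with an edge has treewidth ≥ 1, and G has the edge 1–5. Hence tw(G) = 1 exactly.

Treewidth 1.
One such decomposition:
Bags: B1 = {1, 5}  B2 = {1, 4}  B3 = {3, 5}  B4 = {3, 6}  B5 = {5, 9}  B6 = {6, 8}  B7 = {2, 6}  B8 = {4, 7}
Tree: B1–B2, B1–B3, B3–B4, B3–B5, B4–B6, B6–B7, B2–B8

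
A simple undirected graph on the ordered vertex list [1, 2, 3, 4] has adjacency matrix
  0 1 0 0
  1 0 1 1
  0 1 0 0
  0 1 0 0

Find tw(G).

A width-1 tree decomposition is:
Bags: B1 = {1, 2}  B2 = {2, 3}  B3 = {2, 4}
Tree: B1–B2, B1–B3
Every bag has size at most 2, so the width is 2 − 1 = 1 and tw(G) ≤ 1. G has an edge, so its treewidth is at least 1. Hence tw(G) = 1 exactly.

1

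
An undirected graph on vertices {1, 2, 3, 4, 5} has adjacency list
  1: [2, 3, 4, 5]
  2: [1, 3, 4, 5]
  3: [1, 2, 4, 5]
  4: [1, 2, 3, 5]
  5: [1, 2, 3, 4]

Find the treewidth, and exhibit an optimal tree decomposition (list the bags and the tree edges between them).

Treewidth 4.
One such decomposition:
Bags: B1 = {1, 2, 3, 4, 5}
Tree: (single bag)

A single bag containing all 5 vertices is trivially a valid decomposition of width 4. Conversely, {1, 2, 3, 4, 5} is a clique of size 5, and the vertices of any clique must share a bag in every tree decomposition; so some bag has ≥ 5 vertices and tw(G) ≥ 4. Therefore the treewidth is 4.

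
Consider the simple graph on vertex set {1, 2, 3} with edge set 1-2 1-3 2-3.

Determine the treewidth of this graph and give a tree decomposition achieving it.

A single bag containing all 3 vertices is trivially a valid decomposition of width 2. Conversely, {1, 2, 3} is a clique of size 3, and the vertices of any clique must share a bag in every tree decomposition; so some bag has ≥ 3 vertices and tw(G) ≥ 2. Therefore the treewidth is 2.

Treewidth 2.
One such decomposition:
Bags: B1 = {1, 2, 3}
Tree: (single bag)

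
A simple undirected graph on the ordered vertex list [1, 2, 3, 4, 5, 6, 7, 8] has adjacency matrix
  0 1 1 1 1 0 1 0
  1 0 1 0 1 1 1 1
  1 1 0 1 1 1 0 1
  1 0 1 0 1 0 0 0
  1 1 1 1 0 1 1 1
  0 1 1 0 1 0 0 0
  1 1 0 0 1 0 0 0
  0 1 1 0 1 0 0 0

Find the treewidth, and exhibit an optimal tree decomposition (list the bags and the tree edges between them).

The largest bag has 4 vertices, giving width 3; this decomposition certifies tw(G) ≤ 3. For the lower bound, the 4 vertices {2, 3, 5, 8} are pairwise adjacent, and any tree decomposition puts a clique entirely inside one bag — forcing width ≥ 3. Combining the bounds, tw(G) = 3.

Treewidth 3.
One such decomposition:
Bags: B1 = {1, 2, 3, 5}  B2 = {2, 3, 5, 6}  B3 = {2, 3, 5, 8}  B4 = {1, 2, 5, 7}  B5 = {1, 3, 4, 5}
Tree: B1–B2, B2–B3, B1–B4, B1–B5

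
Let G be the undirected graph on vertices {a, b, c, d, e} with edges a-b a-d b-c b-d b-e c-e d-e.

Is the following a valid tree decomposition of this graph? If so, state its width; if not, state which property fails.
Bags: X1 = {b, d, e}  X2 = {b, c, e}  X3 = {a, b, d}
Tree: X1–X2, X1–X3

Vertex coverage: the bags together contain {a, b, c, d, e}, the full vertex set. Edge coverage: each edge of G has both endpoints in at least one bag. Running intersection: for every vertex, the bags containing it form a connected subtree. All three properties hold, so this is a valid tree decomposition of width max|bag| − 1 = 2, and hence tw(G) ≤ 2.

Yes; width 2.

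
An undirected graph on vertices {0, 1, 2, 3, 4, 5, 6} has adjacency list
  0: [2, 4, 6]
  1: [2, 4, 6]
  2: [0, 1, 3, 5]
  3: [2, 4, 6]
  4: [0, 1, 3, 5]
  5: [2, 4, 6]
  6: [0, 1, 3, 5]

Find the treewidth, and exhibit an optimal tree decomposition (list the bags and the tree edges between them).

Treewidth 3.
One such decomposition:
Bags: B1 = {2, 4, 5, 6}  B2 = {0, 2, 4, 6}  B3 = {1, 2, 4, 6}  B4 = {2, 3, 4, 6}
Tree: B1–B2, B2–B3, B3–B4

Every bag has size at most 4, so the width is 4 − 1 = 3 and tw(G) ≤ 3. For the lower bound: the 4 vertex sets {2,5}, {0,6}, {4}, {1} are disjoint, each induces a connected subgraph, and every pair is joined by at least one edge of G. Contracting each set to a single vertex therefore yields K_{4} as a minor, and since treewidth is minor-monotone, tw(G) ≥ tw(K_{4}) = 3. Hence tw(G) = 3 exactly.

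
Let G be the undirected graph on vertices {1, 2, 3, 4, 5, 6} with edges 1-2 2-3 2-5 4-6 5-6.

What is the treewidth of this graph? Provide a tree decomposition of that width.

Treewidth 1.
One such decomposition:
Bags: B1 = {1, 2}  B2 = {2, 3}  B3 = {2, 5}  B4 = {5, 6}  B5 = {4, 6}
Tree: B1–B2, B2–B3, B3–B4, B4–B5

The largest bag has 2 vertices, giving width 1; this decomposition certifies tw(G) ≤ 1. Since G has at least one edge (e.g. 2–1), it is not an edgeless graph, so tw(G) ≥ 1. The upper and lower bounds meet at 1, so that is the treewidth.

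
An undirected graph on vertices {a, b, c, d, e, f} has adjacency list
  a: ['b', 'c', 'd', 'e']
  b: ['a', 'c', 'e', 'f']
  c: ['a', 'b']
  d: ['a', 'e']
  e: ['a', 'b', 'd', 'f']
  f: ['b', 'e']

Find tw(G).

2

A width-2 tree decomposition is:
Bags: B1 = {a, b, e}  B2 = {a, b, c}  B3 = {a, d, e}  B4 = {b, e, f}
Tree: B1–B2, B1–B3, B1–B4
Each bag holds 3 vertices, so the decomposition has width 2, which upper-bounds the treewidth. For the lower bound, the 3 vertices {a, d, e} are pairwise adjacent, and any tree decomposition puts a clique entirely inside one bag — forcing width ≥ 2. Combining the bounds, tw(G) = 2.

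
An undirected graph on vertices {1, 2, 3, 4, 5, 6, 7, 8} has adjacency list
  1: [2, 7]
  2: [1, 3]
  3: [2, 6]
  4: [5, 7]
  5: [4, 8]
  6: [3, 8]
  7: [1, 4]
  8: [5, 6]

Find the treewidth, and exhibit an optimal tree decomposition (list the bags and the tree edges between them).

Treewidth 2.
One optimal decomposition is:
Bags: B1 = {1, 2, 3}  B2 = {1, 3, 6}  B3 = {1, 6, 8}  B4 = {1, 5, 8}  B5 = {1, 4, 5}  B6 = {1, 4, 7}
Tree: B1–B2, B2–B3, B3–B4, B4–B5, B5–B6

Each bag holds 3 vertices, so the decomposition has width 2, which upper-bounds the treewidth. For the lower bound, G contains the cycle 1–2–3–6–8–5–4–7–1, so G is not a forest; only forests have treewidth ≤ 1, hence tw(G) ≥ 2. Combining the bounds, tw(G) = 2.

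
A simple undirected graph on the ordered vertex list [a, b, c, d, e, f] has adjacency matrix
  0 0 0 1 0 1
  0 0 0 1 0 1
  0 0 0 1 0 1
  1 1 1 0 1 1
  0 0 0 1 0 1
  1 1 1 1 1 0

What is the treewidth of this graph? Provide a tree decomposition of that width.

Every bag has size at most 3, so the width is 3 − 1 = 2 and tw(G) ≤ 2. For the lower bound, the 3 vertices {d, e, f} are pairwise adjacent, and any tree decomposition puts a clique entirely inside one bag — forcing width ≥ 2. Therefore the treewidth is 2.

Treewidth 2.
One optimal decomposition is:
Bags: B1 = {c, d, f}  B2 = {d, e, f}  B3 = {b, d, f}  B4 = {a, d, f}
Tree: B1–B2, B1–B3, B3–B4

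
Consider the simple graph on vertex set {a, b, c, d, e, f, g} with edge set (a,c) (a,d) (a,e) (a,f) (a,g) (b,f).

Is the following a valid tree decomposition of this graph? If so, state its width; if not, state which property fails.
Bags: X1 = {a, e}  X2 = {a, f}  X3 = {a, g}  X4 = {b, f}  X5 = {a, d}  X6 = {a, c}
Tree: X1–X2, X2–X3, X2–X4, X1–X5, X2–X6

Every vertex of G appears in some bag (union = {a, b, c, d, e, f, g}); every edge is covered by a bag; and for each vertex v the set of bags containing v is connected in the bag tree. The decomposition is therefore valid. The largest bag has 2 vertices, so the width is 1.

Yes; width 1.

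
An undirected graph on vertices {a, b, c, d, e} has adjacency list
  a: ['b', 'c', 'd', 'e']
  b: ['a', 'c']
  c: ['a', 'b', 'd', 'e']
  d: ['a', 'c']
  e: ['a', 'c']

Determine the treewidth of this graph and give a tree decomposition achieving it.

Treewidth 2.
Bags: B1 = {a, c, e}  B2 = {a, b, c}  B3 = {a, c, d}
Tree: B1–B2, B1–B3

The largest bag has 3 vertices, giving width 2; this decomposition certifies tw(G) ≤ 2. Conversely, {a, c, d} is a clique of size 3, and the vertices of any clique must share a bag in every tree decomposition; so some bag has ≥ 3 vertices and tw(G) ≥ 2. The upper and lower bounds meet at 2, so that is the treewidth.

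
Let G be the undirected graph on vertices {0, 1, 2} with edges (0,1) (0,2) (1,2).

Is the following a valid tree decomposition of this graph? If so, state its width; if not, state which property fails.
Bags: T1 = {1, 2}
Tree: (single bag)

A tree decomposition must satisfy three properties: every vertex lies in some bag; for every edge, both endpoints lie together in some bag; and for every vertex, the bags containing it form a connected subtree. Here vertex 0 appears in no bag, so the decomposition is invalid.

No — vertex 0 appears in no bag.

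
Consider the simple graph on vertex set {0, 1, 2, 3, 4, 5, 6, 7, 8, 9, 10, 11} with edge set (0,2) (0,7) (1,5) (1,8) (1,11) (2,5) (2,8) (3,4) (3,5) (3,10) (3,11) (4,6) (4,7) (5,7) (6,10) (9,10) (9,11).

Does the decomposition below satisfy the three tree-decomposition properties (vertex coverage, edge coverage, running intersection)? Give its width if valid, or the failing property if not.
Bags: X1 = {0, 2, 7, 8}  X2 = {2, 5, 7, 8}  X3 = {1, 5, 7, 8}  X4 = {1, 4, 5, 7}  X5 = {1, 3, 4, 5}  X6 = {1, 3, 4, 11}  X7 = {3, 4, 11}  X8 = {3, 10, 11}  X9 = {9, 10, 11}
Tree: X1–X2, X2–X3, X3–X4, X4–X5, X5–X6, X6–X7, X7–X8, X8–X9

No — vertex 6 appears in no bag.

A tree decomposition must satisfy three properties: every vertex lies in some bag; for every edge, both endpoints lie together in some bag; and for every vertex, the bags containing it form a connected subtree. Here vertex 6 appears in no bag, so the decomposition is invalid.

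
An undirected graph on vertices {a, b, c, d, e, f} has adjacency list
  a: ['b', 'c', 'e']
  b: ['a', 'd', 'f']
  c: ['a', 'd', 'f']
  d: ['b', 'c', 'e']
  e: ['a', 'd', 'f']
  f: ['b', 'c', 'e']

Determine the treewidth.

3

A width-3 tree decomposition is:
Bags: B1 = {b, c, e, f}  B2 = {a, b, c, e}  B3 = {b, c, d, e}
Tree: B1–B2, B2–B3
Every bag has size at most 4, so the width is 4 − 1 = 3 and tw(G) ≤ 3. For the lower bound: the 4 vertex sets {c,f}, {a,b}, {e}, {d} are disjoint, each induces a connected subgraph, and every pair is joined by at least one edge of G. Contracting each set to a single vertex therefore yields K_{4} as a minor, and since treewidth is minor-monotone, tw(G) ≥ tw(K_{4}) = 3. The upper and lower bounds meet at 3, so that is the treewidth.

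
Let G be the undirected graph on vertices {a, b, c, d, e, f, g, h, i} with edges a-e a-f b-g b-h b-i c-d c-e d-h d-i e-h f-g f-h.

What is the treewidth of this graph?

A width-3 tree decomposition is:
Bags: B1 = {a, e, f, g}  B2 = {e, f, g, h}  B3 = {b, e, g, h}  B4 = {b, c, e, h}  B5 = {b, c, d, h}  B6 = {b, c, d, i}
Tree: B1–B2, B2–B3, B3–B4, B4–B5, B5–B6
Each bag holds 4 vertices, so the decomposition has width 3, which upper-bounds the treewidth. For the lower bound: the 4 vertex sets {a,f,g}, {e}, {h}, {b,c,d,i} are disjoint, each induces a connected subgraph, and every pair is joined by at least one edge of G. Contracting each set to a single vertex therefore yields K_{4} as a minor, and since treewidth is minor-monotone, tw(G) ≥ tw(K_{4}) = 3. Therefore the treewidth is 3.

3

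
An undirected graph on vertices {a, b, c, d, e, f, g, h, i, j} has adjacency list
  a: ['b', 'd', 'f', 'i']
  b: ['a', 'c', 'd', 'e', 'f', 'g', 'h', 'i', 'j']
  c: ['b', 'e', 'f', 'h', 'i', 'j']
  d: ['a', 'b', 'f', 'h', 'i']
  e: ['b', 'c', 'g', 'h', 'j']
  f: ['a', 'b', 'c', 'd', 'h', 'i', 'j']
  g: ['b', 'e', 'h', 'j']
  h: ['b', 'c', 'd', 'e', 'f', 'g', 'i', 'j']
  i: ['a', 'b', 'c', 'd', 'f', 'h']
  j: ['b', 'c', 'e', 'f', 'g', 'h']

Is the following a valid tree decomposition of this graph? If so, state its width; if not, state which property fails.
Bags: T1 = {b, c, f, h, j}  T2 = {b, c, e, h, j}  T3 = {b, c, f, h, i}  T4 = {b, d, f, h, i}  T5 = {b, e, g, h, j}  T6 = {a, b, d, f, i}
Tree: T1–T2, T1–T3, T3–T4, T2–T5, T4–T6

Every vertex of G appears in some bag (union = {a, b, c, d, e, f, g, h, i, j}); every edge is covered by a bag; and for each vertex v the set of bags containing v is connected in the bag tree. The decomposition is therefore valid. The largest bag has 5 vertices, so the width is 4.

Yes; width 4.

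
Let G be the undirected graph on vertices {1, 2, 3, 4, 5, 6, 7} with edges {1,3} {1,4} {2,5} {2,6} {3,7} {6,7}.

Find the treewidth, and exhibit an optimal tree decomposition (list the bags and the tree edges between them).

Each bag holds 2 vertices, so the decomposition has width 1, which upper-bounds the treewidth. Any graph with an edge has treewidth ≥ 1, and G has the edge 4–1. Therefore the treewidth is 1.

Treewidth 1.
One such decomposition:
Bags: B1 = {1, 4}  B2 = {1, 3}  B3 = {3, 7}  B4 = {6, 7}  B5 = {2, 6}  B6 = {2, 5}
Tree: B1–B2, B2–B3, B3–B4, B4–B5, B5–B6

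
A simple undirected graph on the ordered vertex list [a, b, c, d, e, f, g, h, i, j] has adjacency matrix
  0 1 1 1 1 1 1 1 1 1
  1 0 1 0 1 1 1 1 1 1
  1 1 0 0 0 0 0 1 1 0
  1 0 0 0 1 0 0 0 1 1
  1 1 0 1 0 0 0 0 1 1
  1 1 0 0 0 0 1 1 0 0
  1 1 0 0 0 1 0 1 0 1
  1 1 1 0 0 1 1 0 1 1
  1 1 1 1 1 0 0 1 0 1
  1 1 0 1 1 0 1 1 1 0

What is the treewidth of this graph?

4

A width-4 tree decomposition is:
Bags: B1 = {a, b, h, i, j}  B2 = {a, b, c, h, i}  B3 = {a, b, g, h, j}  B4 = {a, b, f, g, h}  B5 = {a, b, e, i, j}  B6 = {a, d, e, i, j}
Tree: B1–B2, B1–B3, B3–B4, B1–B5, B5–B6
Every bag has size at most 5, so the width is 5 − 1 = 4 and tw(G) ≤ 4. For the lower bound, the 5 vertices {a, d, e, i, j} are pairwise adjacent, and any tree decomposition puts a clique entirely inside one bag — forcing width ≥ 4. Combining the bounds, tw(G) = 4.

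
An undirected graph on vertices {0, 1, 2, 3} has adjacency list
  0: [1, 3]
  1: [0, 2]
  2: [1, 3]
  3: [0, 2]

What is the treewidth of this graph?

2

A width-2 tree decomposition is:
Bags: B1 = {0, 1, 3}  B2 = {1, 2, 3}
Tree: B1–B2
Each bag holds 3 vertices, so the decomposition has width 2, which upper-bounds the treewidth. For the lower bound, G contains the cycle 1–0–3–2–1, so G is not a forest; only forests have treewidth ≤ 1, hence tw(G) ≥ 2. The upper and lower bounds meet at 2, so that is the treewidth.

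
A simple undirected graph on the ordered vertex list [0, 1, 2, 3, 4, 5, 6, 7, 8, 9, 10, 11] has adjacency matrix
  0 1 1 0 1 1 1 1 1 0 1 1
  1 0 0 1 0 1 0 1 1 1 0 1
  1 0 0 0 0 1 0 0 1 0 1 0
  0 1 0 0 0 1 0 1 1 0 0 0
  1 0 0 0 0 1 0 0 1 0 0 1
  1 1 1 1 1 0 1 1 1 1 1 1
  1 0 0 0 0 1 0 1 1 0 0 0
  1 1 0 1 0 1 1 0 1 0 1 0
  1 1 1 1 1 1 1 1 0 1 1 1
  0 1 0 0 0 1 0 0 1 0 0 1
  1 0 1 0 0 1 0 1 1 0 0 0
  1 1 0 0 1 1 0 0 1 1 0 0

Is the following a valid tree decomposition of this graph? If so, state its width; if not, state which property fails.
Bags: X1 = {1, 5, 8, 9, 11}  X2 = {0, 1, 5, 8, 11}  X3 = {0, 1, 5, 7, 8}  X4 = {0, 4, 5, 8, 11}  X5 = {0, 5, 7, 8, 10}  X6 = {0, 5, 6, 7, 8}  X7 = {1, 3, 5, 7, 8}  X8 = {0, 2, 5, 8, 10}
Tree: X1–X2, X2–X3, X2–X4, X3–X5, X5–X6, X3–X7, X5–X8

Yes; width 4.

Every vertex of G appears in some bag (union = {0, 1, 2, 3, 4, 5, 6, 7, 8, 9, 10, 11}); every edge is covered by a bag; and for each vertex v the set of bags containing v is connected in the bag tree. The decomposition is therefore valid. The largest bag has 5 vertices, so the width is 4.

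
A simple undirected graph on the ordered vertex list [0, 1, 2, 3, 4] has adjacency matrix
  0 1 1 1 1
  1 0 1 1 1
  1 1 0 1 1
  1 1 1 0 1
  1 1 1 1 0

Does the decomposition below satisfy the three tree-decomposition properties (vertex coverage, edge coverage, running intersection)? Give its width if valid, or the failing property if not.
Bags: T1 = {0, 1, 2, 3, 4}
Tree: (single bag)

Every vertex of G appears in some bag (union = {0, 1, 2, 3, 4}); every edge is covered by a bag; and for each vertex v the set of bags containing v is connected in the bag tree. The decomposition is therefore valid. The largest bag has 5 vertices, so the width is 4.

Yes; width 4.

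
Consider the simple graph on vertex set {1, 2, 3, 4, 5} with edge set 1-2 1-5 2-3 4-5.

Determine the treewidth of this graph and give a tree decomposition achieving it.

Every bag has size at most 2, so the width is 2 − 1 = 1 and tw(G) ≤ 1. Since G has at least one edge (e.g. 3–2), it is not an edgeless graph, so tw(G) ≥ 1. Therefore the treewidth is 1.

Treewidth 1.
One optimal decomposition is:
Bags: B1 = {2, 3}  B2 = {1, 2}  B3 = {1, 5}  B4 = {4, 5}
Tree: B1–B2, B2–B3, B3–B4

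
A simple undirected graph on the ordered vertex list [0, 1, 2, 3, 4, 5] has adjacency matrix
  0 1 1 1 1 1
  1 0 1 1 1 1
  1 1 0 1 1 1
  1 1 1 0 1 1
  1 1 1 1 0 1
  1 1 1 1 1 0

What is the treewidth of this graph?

5

A width-5 tree decomposition is:
Bags: B1 = {0, 1, 2, 3, 4, 5}
Tree: (single bag)
With just one bag of size 6, the width is 6 − 1 = 5, so tw(G) ≤ 5. For the lower bound, the 6 vertices {0, 1, 2, 3, 4, 5} are pairwise adjacent, and any tree decomposition puts a clique entirely inside one bag — forcing width ≥ 5. Therefore the treewidth is 5.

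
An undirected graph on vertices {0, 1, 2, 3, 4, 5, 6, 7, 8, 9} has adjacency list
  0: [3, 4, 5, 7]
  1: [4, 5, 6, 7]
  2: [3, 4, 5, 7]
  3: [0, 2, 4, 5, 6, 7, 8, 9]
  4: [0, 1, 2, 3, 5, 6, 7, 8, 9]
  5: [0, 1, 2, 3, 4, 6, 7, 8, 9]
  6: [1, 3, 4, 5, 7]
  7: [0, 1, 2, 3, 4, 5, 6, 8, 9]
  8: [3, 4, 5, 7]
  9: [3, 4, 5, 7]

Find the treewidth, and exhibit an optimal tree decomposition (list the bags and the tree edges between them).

The largest bag has 5 vertices, giving width 4; this decomposition certifies tw(G) ≤ 4. On the other hand G contains the 5-clique {1, 4, 5, 6, 7}. A clique must lie in a single bag of any decomposition, so no decomposition can have width below 4. Combining the bounds, tw(G) = 4.

Treewidth 4.
One such decomposition:
Bags: B1 = {2, 3, 4, 5, 7}  B2 = {3, 4, 5, 6, 7}  B3 = {0, 3, 4, 5, 7}  B4 = {1, 4, 5, 6, 7}  B5 = {3, 4, 5, 7, 9}  B6 = {3, 4, 5, 7, 8}
Tree: B1–B2, B1–B3, B2–B4, B1–B5, B1–B6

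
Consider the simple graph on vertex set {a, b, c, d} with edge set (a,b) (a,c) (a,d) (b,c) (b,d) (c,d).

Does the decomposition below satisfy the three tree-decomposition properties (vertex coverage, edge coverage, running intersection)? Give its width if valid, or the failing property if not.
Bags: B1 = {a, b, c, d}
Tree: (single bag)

Yes; width 3.

Vertex coverage: the bags together contain {a, b, c, d}, the full vertex set. Edge coverage: each edge of G has both endpoints in at least one bag. Running intersection: for every vertex, the bags containing it form a connected subtree. All three properties hold, so this is a valid tree decomposition of width max|bag| − 1 = 3, and hence tw(G) ≤ 3.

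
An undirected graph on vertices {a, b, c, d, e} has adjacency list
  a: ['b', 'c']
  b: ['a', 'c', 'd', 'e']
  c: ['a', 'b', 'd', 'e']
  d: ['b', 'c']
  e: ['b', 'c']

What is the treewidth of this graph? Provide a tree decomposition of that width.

The largest bag has 3 vertices, giving width 2; this decomposition certifies tw(G) ≤ 2. Conversely, {b, c, d} is a clique of size 3, and the vertices of any clique must share a bag in every tree decomposition; so some bag has ≥ 3 vertices and tw(G) ≥ 2. Hence tw(G) = 2 exactly.

Treewidth 2.
Bags: B1 = {b, c, e}  B2 = {b, c, d}  B3 = {a, b, c}
Tree: B1–B2, B2–B3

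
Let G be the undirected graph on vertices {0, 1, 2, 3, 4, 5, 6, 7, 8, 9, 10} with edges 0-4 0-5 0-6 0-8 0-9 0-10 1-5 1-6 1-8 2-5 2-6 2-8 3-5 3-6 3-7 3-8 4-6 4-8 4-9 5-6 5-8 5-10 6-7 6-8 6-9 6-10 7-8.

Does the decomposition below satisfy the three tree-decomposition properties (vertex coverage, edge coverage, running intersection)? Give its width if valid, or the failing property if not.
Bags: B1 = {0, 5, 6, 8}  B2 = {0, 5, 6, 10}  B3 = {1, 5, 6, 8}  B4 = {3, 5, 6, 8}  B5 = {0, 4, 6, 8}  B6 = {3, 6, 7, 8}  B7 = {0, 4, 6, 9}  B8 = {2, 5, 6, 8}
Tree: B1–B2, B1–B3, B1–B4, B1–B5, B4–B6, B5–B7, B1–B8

Yes; width 3.

Vertex coverage: the bags together contain {0, 1, 2, 3, 4, 5, 6, 7, 8, 9, 10}, the full vertex set. Edge coverage: each edge of G has both endpoints in at least one bag. Running intersection: for every vertex, the bags containing it form a connected subtree. All three properties hold, so this is a valid tree decomposition of width max|bag| − 1 = 3, and hence tw(G) ≤ 3.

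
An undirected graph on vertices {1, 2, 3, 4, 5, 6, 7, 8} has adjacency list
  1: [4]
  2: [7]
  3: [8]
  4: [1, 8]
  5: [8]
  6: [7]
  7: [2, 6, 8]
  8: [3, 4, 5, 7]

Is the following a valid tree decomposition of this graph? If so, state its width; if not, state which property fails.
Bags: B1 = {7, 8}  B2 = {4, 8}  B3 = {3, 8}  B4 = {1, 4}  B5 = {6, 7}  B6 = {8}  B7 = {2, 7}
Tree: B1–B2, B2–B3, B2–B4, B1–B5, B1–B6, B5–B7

No — vertex 5 appears in no bag.

A tree decomposition must satisfy three properties: every vertex lies in some bag; for every edge, both endpoints lie together in some bag; and for every vertex, the bags containing it form a connected subtree. Here vertex 5 appears in no bag, so the decomposition is invalid.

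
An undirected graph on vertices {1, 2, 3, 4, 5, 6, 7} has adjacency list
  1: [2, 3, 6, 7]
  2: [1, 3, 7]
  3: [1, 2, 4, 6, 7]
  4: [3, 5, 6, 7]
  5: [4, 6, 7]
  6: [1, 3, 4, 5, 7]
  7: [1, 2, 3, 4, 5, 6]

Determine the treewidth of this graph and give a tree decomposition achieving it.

Each bag holds 4 vertices, so the decomposition has width 3, which upper-bounds the treewidth. Conversely, {1, 2, 3, 7} is a clique of size 4, and the vertices of any clique must share a bag in every tree decomposition; so some bag has ≥ 4 vertices and tw(G) ≥ 3. Combining the bounds, tw(G) = 3.

Treewidth 3.
One such decomposition:
Bags: B1 = {3, 4, 6, 7}  B2 = {1, 3, 6, 7}  B3 = {4, 5, 6, 7}  B4 = {1, 2, 3, 7}
Tree: B1–B2, B1–B3, B2–B4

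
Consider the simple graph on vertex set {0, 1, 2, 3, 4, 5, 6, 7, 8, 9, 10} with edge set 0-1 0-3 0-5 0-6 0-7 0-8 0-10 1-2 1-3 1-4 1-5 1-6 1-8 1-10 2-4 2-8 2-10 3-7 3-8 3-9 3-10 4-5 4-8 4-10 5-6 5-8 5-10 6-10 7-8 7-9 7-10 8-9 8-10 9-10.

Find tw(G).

A width-4 tree decomposition is:
Bags: B1 = {0, 3, 7, 8, 10}  B2 = {0, 1, 3, 8, 10}  B3 = {0, 1, 5, 8, 10}  B4 = {0, 1, 5, 6, 10}  B5 = {3, 7, 8, 9, 10}  B6 = {1, 4, 5, 8, 10}  B7 = {1, 2, 4, 8, 10}
Tree: B1–B2, B2–B3, B3–B4, B1–B5, B3–B6, B6–B7
Every bag has size at most 5, so the width is 5 − 1 = 4 and tw(G) ≤ 4. Conversely, {0, 1, 3, 8, 10} is a clique of size 5, and the vertices of any clique must share a bag in every tree decomposition; so some bag has ≥ 5 vertices and tw(G) ≥ 4. The upper and lower bounds meet at 4, so that is the treewidth.

4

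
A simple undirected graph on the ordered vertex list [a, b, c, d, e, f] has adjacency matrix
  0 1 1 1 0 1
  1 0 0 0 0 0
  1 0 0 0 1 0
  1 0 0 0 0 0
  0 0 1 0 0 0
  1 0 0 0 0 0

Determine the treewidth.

A width-1 tree decomposition is:
Bags: B1 = {a, b}  B2 = {a, c}  B3 = {c, e}  B4 = {a, d}  B5 = {a, f}
Tree: B1–B2, B2–B3, B2–B4, B4–B5
The largest bag has 2 vertices, giving width 1; this decomposition certifies tw(G) ≤ 1. Since G has at least one edge (e.g. b–a), it is not an edgeless graph, so tw(G) ≥ 1. Hence tw(G) = 1 exactly.

1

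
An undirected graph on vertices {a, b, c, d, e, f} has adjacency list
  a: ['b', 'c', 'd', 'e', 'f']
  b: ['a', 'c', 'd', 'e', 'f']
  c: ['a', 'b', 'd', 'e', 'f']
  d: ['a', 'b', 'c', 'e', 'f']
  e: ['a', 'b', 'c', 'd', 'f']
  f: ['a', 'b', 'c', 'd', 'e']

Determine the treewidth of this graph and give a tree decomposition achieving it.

With just one bag of size 6, the width is 6 − 1 = 5, so tw(G) ≤ 5. Conversely, {a, b, c, d, e, f} is a clique of size 6, and the vertices of any clique must share a bag in every tree decomposition; so some bag has ≥ 6 vertices and tw(G) ≥ 5. Hence tw(G) = 5 exactly.

Treewidth 5.
Bags: B1 = {a, b, c, d, e, f}
Tree: (single bag)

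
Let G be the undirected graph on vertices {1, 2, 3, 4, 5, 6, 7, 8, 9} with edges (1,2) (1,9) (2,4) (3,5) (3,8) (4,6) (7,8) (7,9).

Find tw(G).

1

A width-1 tree decomposition is:
Bags: B1 = {4, 6}  B2 = {2, 4}  B3 = {1, 2}  B4 = {1, 9}  B5 = {7, 9}  B6 = {7, 8}  B7 = {3, 8}  B8 = {3, 5}
Tree: B1–B2, B2–B3, B3–B4, B4–B5, B5–B6, B6–B7, B7–B8
Each bag holds 2 vertices, so the decomposition has width 1, which upper-bounds the treewidth. Since G has at least one edge (e.g. 6–4), it is not an edgeless graph, so tw(G) ≥ 1. Combining the bounds, tw(G) = 1.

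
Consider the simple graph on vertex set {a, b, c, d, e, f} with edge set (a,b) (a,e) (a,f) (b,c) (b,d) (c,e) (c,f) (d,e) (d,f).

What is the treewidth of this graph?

3

A width-3 tree decomposition is:
Bags: B1 = {b, d, e, f}  B2 = {b, c, e, f}  B3 = {a, b, e, f}
Tree: B1–B2, B2–B3
Every bag has size at most 4, so the width is 4 − 1 = 3 and tw(G) ≤ 3. For the lower bound: the 4 vertex sets {d,e}, {b,c}, {f}, {a} are disjoint, each induces a connected subgraph, and every pair is joined by at least one edge of G. Contracting each set to a single vertex therefore yields K_{4} as a minor, and since treewidth is minor-monotone, tw(G) ≥ tw(K_{4}) = 3. Therefore the treewidth is 3.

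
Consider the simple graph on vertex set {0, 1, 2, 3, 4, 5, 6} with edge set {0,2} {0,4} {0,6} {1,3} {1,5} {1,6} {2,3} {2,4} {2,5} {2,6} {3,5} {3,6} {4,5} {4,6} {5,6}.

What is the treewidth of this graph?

A width-3 tree decomposition is:
Bags: B1 = {2, 3, 5, 6}  B2 = {1, 3, 5, 6}  B3 = {2, 4, 5, 6}  B4 = {0, 2, 4, 6}
Tree: B1–B2, B1–B3, B3–B4
The largest bag has 4 vertices, giving width 3; this decomposition certifies tw(G) ≤ 3. On the other hand G contains the 4-clique {1, 3, 5, 6}. A clique must lie in a single bag of any decomposition, so no decomposition can have width below 3. Hence tw(G) = 3 exactly.

3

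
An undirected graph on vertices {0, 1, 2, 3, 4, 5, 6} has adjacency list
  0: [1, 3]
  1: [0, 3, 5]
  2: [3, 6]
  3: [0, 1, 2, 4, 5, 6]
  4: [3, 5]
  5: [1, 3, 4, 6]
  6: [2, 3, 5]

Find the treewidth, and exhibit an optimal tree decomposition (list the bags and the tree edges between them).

Treewidth 2.
One optimal decomposition is:
Bags: B1 = {3, 4, 5}  B2 = {1, 3, 5}  B3 = {3, 5, 6}  B4 = {2, 3, 6}  B5 = {0, 1, 3}
Tree: B1–B2, B2–B3, B3–B4, B2–B5

Each bag holds 3 vertices, so the decomposition has width 2, which upper-bounds the treewidth. Conversely, {0, 1, 3} is a clique of size 3, and the vertices of any clique must share a bag in every tree decomposition; so some bag has ≥ 3 vertices and tw(G) ≥ 2. Combining the bounds, tw(G) = 2.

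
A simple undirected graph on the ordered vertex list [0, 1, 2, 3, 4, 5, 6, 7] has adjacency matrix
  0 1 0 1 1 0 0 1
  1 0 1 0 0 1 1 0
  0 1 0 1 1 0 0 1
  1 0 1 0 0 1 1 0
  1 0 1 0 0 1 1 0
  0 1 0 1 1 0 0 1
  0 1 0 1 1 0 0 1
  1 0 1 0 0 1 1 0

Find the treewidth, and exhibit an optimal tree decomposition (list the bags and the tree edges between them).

Every bag has size at most 5, so the width is 5 − 1 = 4 and tw(G) ≤ 4. For the lower bound: the 5 vertex sets {6,7}, {3,5}, {2,4}, {1}, {0} are disjoint, each induces a connected subgraph, and every pair is joined by at least one edge of G. Contracting each set to a single vertex therefore yields K_{5} as a minor, and since treewidth is minor-monotone, tw(G) ≥ tw(K_{5}) = 4. The upper and lower bounds meet at 4, so that is the treewidth.

Treewidth 4.
Bags: B1 = {1, 3, 4, 6, 7}  B2 = {1, 3, 4, 5, 7}  B3 = {1, 2, 3, 4, 7}  B4 = {0, 1, 3, 4, 7}
Tree: B1–B2, B2–B3, B3–B4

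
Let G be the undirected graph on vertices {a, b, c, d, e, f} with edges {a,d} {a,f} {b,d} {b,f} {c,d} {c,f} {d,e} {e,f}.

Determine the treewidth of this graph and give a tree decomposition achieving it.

Each bag holds 3 vertices, so the decomposition has width 2, which upper-bounds the treewidth. The edges d–b–f–c–d form a cycle, so G is not a tree and its treewidth is at least 2. The upper and lower bounds meet at 2, so that is the treewidth.

Treewidth 2.
Bags: B1 = {b, d, f}  B2 = {c, d, f}  B3 = {a, d, f}  B4 = {d, e, f}
Tree: B1–B2, B2–B3, B3–B4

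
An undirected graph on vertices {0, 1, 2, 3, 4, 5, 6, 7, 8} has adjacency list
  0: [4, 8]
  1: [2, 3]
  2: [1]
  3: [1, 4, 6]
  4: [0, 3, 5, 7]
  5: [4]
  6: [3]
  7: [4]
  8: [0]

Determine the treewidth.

A width-1 tree decomposition is:
Bags: B1 = {4, 5}  B2 = {4, 7}  B3 = {0, 4}  B4 = {3, 4}  B5 = {1, 3}  B6 = {3, 6}  B7 = {1, 2}  B8 = {0, 8}
Tree: B1–B2, B2–B3, B2–B4, B4–B5, B4–B6, B5–B7, B3–B8
Every bag has size at most 2, so the width is 2 − 1 = 1 and tw(G) ≤ 1. Any graph with an edge has treewidth ≥ 1, and G has the edge 4–5. Combining the bounds, tw(G) = 1.

1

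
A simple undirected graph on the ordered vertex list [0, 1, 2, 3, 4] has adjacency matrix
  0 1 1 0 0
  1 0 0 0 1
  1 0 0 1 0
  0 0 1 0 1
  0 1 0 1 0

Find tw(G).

A width-2 tree decomposition is:
Bags: B1 = {0, 2, 3}  B2 = {0, 1, 3}  B3 = {1, 3, 4}
Tree: B1–B2, B2–B3
Every bag has size at most 3, so the width is 3 − 1 = 2 and tw(G) ≤ 2. The edges 3–2–0–1–4–3 form a cycle, so G is not a tree and its treewidth is at least 2. Hence tw(G) = 2 exactly.

2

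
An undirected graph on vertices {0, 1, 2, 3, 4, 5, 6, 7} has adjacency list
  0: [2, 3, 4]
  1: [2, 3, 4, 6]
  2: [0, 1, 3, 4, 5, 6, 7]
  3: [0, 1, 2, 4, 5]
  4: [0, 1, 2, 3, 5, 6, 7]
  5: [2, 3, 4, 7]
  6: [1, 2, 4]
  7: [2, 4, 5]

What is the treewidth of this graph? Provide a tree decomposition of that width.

Every bag has size at most 4, so the width is 4 − 1 = 3 and tw(G) ≤ 3. For the lower bound, the 4 vertices {0, 2, 3, 4} are pairwise adjacent, and any tree decomposition puts a clique entirely inside one bag — forcing width ≥ 3. Therefore the treewidth is 3.

Treewidth 3.
One such decomposition:
Bags: B1 = {2, 3, 4, 5}  B2 = {0, 2, 3, 4}  B3 = {1, 2, 3, 4}  B4 = {2, 4, 5, 7}  B5 = {1, 2, 4, 6}
Tree: B1–B2, B2–B3, B1–B4, B3–B5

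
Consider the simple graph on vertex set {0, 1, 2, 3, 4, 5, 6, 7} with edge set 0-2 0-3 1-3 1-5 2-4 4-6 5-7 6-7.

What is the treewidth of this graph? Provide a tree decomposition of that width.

Treewidth 2.
One such decomposition:
Bags: B1 = {0, 2, 3}  B2 = {1, 2, 3}  B3 = {1, 2, 5}  B4 = {2, 5, 7}  B5 = {2, 6, 7}  B6 = {2, 4, 6}
Tree: B1–B2, B2–B3, B3–B4, B4–B5, B5–B6

Each bag holds 3 vertices, so the decomposition has width 2, which upper-bounds the treewidth. For the lower bound, G contains the cycle 2–0–3–1–5–7–6–4–2, so G is not a forest; only forests have treewidth ≤ 1, hence tw(G) ≥ 2. Combining the bounds, tw(G) = 2.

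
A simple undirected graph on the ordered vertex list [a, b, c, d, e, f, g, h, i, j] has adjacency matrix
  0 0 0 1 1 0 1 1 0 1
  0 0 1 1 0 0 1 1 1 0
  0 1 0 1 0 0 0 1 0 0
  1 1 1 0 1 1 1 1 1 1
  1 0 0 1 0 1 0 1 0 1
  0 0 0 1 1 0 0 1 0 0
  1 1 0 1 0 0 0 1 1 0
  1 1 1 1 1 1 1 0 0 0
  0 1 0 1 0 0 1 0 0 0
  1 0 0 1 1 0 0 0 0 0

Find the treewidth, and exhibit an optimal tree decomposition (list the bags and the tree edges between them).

Treewidth 3.
One such decomposition:
Bags: B1 = {b, d, g, h}  B2 = {b, d, g, i}  B3 = {b, c, d, h}  B4 = {a, d, g, h}  B5 = {a, d, e, h}  B6 = {d, e, f, h}  B7 = {a, d, e, j}
Tree: B1–B2, B1–B3, B1–B4, B4–B5, B5–B6, B5–B7

Each bag holds 4 vertices, so the decomposition has width 3, which upper-bounds the treewidth. On the other hand G contains the 4-clique {a, d, e, j}. A clique must lie in a single bag of any decomposition, so no decomposition can have width below 3. Combining the bounds, tw(G) = 3.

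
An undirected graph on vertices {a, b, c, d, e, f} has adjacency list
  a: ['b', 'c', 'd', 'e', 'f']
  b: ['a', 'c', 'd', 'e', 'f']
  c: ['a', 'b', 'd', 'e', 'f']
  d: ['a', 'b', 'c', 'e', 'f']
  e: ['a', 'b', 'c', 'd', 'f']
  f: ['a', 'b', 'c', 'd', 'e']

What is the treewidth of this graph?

5

A width-5 tree decomposition is:
Bags: B1 = {a, b, c, d, e, f}
Tree: (single bag)
With just one bag of size 6, the width is 6 − 1 = 5, so tw(G) ≤ 5. For the lower bound, the 6 vertices {a, b, c, d, e, f} are pairwise adjacent, and any tree decomposition puts a clique entirely inside one bag — forcing width ≥ 5. Therefore the treewidth is 5.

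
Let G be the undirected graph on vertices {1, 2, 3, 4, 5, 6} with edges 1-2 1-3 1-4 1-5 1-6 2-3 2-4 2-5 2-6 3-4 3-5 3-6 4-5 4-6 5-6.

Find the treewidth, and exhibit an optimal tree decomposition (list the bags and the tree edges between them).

Treewidth 5.
One such decomposition:
Bags: B1 = {1, 2, 3, 4, 5, 6}
Tree: (single bag)

A single bag containing all 6 vertices is trivially a valid decomposition of width 5. Conversely, {1, 2, 3, 4, 5, 6} is a clique of size 6, and the vertices of any clique must share a bag in every tree decomposition; so some bag has ≥ 6 vertices and tw(G) ≥ 5. Therefore the treewidth is 5.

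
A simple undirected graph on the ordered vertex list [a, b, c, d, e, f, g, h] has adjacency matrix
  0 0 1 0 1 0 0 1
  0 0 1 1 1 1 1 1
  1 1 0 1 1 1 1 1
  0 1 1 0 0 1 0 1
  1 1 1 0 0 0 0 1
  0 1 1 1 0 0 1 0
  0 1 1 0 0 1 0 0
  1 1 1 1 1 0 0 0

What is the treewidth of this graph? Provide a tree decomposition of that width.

Treewidth 3.
One optimal decomposition is:
Bags: B1 = {b, c, d, h}  B2 = {b, c, d, f}  B3 = {b, c, e, h}  B4 = {a, c, e, h}  B5 = {b, c, f, g}
Tree: B1–B2, B1–B3, B3–B4, B2–B5

Each bag holds 4 vertices, so the decomposition has width 3, which upper-bounds the treewidth. Conversely, {a, c, e, h} is a clique of size 4, and the vertices of any clique must share a bag in every tree decomposition; so some bag has ≥ 4 vertices and tw(G) ≥ 3. The upper and lower bounds meet at 3, so that is the treewidth.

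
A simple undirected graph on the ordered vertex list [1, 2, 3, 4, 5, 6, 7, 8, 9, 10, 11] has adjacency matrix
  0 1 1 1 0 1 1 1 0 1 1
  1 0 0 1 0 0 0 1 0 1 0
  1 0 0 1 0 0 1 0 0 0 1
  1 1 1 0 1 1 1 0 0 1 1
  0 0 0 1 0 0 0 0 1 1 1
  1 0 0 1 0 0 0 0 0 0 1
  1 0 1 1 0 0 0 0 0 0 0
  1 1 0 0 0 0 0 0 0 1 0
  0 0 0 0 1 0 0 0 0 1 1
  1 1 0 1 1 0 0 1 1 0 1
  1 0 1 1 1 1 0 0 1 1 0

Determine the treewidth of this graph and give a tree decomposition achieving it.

Every bag has size at most 4, so the width is 4 − 1 = 3 and tw(G) ≤ 3. On the other hand G contains the 4-clique {1, 2, 8, 10}. A clique must lie in a single bag of any decomposition, so no decomposition can have width below 3. Combining the bounds, tw(G) = 3.

Treewidth 3.
Bags: B1 = {1, 4, 10, 11}  B2 = {1, 2, 4, 10}  B3 = {1, 3, 4, 11}  B4 = {1, 3, 4, 7}  B5 = {1, 4, 6, 11}  B6 = {4, 5, 10, 11}  B7 = {1, 2, 8, 10}  B8 = {5, 9, 10, 11}
Tree: B1–B2, B1–B3, B3–B4, B1–B5, B1–B6, B2–B7, B6–B8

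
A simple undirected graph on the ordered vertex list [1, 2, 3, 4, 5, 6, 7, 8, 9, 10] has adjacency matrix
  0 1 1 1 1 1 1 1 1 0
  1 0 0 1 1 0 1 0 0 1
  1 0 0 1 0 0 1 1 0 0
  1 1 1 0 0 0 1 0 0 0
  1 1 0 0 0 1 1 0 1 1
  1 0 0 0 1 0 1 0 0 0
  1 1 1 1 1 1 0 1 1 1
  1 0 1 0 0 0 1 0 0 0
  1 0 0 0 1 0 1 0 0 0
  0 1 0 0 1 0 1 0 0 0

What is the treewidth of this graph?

A width-3 tree decomposition is:
Bags: B1 = {1, 2, 4, 7}  B2 = {1, 3, 4, 7}  B3 = {1, 2, 5, 7}  B4 = {2, 5, 7, 10}  B5 = {1, 5, 6, 7}  B6 = {1, 5, 7, 9}  B7 = {1, 3, 7, 8}
Tree: B1–B2, B1–B3, B3–B4, B3–B5, B5–B6, B2–B7
Every bag has size at most 4, so the width is 4 − 1 = 3 and tw(G) ≤ 3. For the lower bound, the 4 vertices {1, 3, 7, 8} are pairwise adjacent, and any tree decomposition puts a clique entirely inside one bag — forcing width ≥ 3. The upper and lower bounds meet at 3, so that is the treewidth.

3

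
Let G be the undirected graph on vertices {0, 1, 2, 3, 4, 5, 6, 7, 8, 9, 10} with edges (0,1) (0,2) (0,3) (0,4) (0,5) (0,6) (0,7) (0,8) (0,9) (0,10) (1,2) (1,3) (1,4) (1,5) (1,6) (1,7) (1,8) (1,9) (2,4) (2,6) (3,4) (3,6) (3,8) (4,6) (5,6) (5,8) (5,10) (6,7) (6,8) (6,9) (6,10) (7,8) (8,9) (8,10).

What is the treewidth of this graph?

A width-4 tree decomposition is:
Bags: B1 = {0, 1, 3, 6, 8}  B2 = {0, 1, 6, 7, 8}  B3 = {0, 1, 3, 4, 6}  B4 = {0, 1, 6, 8, 9}  B5 = {0, 1, 5, 6, 8}  B6 = {0, 1, 2, 4, 6}  B7 = {0, 5, 6, 8, 10}
Tree: B1–B2, B1–B3, B2–B4, B4–B5, B3–B6, B5–B7
Each bag holds 5 vertices, so the decomposition has width 4, which upper-bounds the treewidth. On the other hand G contains the 5-clique {0, 1, 6, 8, 9}. A clique must lie in a single bag of any decomposition, so no decomposition can have width below 4. Therefore the treewidth is 4.

4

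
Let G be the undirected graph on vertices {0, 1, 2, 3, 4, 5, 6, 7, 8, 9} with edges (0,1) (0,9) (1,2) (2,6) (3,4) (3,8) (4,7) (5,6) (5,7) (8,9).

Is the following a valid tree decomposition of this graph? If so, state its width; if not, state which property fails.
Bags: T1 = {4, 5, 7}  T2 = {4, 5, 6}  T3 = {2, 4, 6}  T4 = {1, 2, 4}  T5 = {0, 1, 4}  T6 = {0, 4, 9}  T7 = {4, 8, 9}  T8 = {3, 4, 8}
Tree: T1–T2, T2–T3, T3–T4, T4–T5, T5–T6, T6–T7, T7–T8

Yes; width 2.

Vertex coverage: the bags together contain {0, 1, 2, 3, 4, 5, 6, 7, 8, 9}, the full vertex set. Edge coverage: each edge of G has both endpoints in at least one bag. Running intersection: for every vertex, the bags containing it form a connected subtree. All three properties hold, so this is a valid tree decomposition of width max|bag| − 1 = 2, and hence tw(G) ≤ 2.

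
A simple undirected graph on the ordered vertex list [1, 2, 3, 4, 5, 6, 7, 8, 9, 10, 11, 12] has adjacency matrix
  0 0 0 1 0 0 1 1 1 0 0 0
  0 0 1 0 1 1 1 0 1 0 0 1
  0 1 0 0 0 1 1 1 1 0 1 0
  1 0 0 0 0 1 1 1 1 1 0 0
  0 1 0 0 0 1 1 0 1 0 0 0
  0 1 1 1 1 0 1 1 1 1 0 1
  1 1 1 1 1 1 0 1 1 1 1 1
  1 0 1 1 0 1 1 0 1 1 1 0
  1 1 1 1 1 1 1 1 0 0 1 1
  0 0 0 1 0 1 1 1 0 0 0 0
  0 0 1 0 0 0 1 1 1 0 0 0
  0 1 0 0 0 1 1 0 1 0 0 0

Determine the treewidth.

4

A width-4 tree decomposition is:
Bags: B1 = {2, 3, 6, 7, 9}  B2 = {3, 6, 7, 8, 9}  B3 = {4, 6, 7, 8, 9}  B4 = {1, 4, 7, 8, 9}  B5 = {4, 6, 7, 8, 10}  B6 = {2, 5, 6, 7, 9}  B7 = {2, 6, 7, 9, 12}  B8 = {3, 7, 8, 9, 11}
Tree: B1–B2, B2–B3, B3–B4, B3–B5, B1–B6, B6–B7, B2–B8
The largest bag has 5 vertices, giving width 4; this decomposition certifies tw(G) ≤ 4. For the lower bound, the 5 vertices {1, 4, 7, 8, 9} are pairwise adjacent, and any tree decomposition puts a clique entirely inside one bag — forcing width ≥ 4. Therefore the treewidth is 4.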